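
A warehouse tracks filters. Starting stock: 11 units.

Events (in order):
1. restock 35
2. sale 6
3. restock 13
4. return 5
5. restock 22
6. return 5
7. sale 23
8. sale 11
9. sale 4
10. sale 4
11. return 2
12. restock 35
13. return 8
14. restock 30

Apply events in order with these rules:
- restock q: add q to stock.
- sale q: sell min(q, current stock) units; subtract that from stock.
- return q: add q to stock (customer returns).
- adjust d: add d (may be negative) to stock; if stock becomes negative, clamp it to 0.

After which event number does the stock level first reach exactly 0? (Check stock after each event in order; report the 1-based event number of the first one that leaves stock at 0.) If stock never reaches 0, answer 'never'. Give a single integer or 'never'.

Processing events:
Start: stock = 11
  Event 1 (restock 35): 11 + 35 = 46
  Event 2 (sale 6): sell min(6,46)=6. stock: 46 - 6 = 40. total_sold = 6
  Event 3 (restock 13): 40 + 13 = 53
  Event 4 (return 5): 53 + 5 = 58
  Event 5 (restock 22): 58 + 22 = 80
  Event 6 (return 5): 80 + 5 = 85
  Event 7 (sale 23): sell min(23,85)=23. stock: 85 - 23 = 62. total_sold = 29
  Event 8 (sale 11): sell min(11,62)=11. stock: 62 - 11 = 51. total_sold = 40
  Event 9 (sale 4): sell min(4,51)=4. stock: 51 - 4 = 47. total_sold = 44
  Event 10 (sale 4): sell min(4,47)=4. stock: 47 - 4 = 43. total_sold = 48
  Event 11 (return 2): 43 + 2 = 45
  Event 12 (restock 35): 45 + 35 = 80
  Event 13 (return 8): 80 + 8 = 88
  Event 14 (restock 30): 88 + 30 = 118
Final: stock = 118, total_sold = 48

Stock never reaches 0.

Answer: never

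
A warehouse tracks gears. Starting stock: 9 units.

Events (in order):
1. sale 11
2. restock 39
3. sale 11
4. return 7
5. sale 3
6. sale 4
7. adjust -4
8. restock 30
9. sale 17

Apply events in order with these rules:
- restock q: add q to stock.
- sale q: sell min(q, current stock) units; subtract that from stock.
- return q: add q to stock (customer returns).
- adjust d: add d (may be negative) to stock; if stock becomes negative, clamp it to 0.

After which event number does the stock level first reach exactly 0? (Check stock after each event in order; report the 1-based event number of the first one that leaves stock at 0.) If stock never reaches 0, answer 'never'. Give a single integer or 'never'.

Processing events:
Start: stock = 9
  Event 1 (sale 11): sell min(11,9)=9. stock: 9 - 9 = 0. total_sold = 9
  Event 2 (restock 39): 0 + 39 = 39
  Event 3 (sale 11): sell min(11,39)=11. stock: 39 - 11 = 28. total_sold = 20
  Event 4 (return 7): 28 + 7 = 35
  Event 5 (sale 3): sell min(3,35)=3. stock: 35 - 3 = 32. total_sold = 23
  Event 6 (sale 4): sell min(4,32)=4. stock: 32 - 4 = 28. total_sold = 27
  Event 7 (adjust -4): 28 + -4 = 24
  Event 8 (restock 30): 24 + 30 = 54
  Event 9 (sale 17): sell min(17,54)=17. stock: 54 - 17 = 37. total_sold = 44
Final: stock = 37, total_sold = 44

First zero at event 1.

Answer: 1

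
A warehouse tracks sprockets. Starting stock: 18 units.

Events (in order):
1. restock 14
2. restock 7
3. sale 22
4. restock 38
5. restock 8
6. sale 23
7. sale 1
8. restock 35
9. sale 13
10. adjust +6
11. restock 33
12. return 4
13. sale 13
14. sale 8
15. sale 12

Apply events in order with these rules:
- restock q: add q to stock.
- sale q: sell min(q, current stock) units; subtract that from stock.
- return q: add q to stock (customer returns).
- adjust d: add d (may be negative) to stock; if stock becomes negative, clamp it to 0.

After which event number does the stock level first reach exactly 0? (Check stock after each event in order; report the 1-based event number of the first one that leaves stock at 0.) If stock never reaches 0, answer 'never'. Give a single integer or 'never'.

Processing events:
Start: stock = 18
  Event 1 (restock 14): 18 + 14 = 32
  Event 2 (restock 7): 32 + 7 = 39
  Event 3 (sale 22): sell min(22,39)=22. stock: 39 - 22 = 17. total_sold = 22
  Event 4 (restock 38): 17 + 38 = 55
  Event 5 (restock 8): 55 + 8 = 63
  Event 6 (sale 23): sell min(23,63)=23. stock: 63 - 23 = 40. total_sold = 45
  Event 7 (sale 1): sell min(1,40)=1. stock: 40 - 1 = 39. total_sold = 46
  Event 8 (restock 35): 39 + 35 = 74
  Event 9 (sale 13): sell min(13,74)=13. stock: 74 - 13 = 61. total_sold = 59
  Event 10 (adjust +6): 61 + 6 = 67
  Event 11 (restock 33): 67 + 33 = 100
  Event 12 (return 4): 100 + 4 = 104
  Event 13 (sale 13): sell min(13,104)=13. stock: 104 - 13 = 91. total_sold = 72
  Event 14 (sale 8): sell min(8,91)=8. stock: 91 - 8 = 83. total_sold = 80
  Event 15 (sale 12): sell min(12,83)=12. stock: 83 - 12 = 71. total_sold = 92
Final: stock = 71, total_sold = 92

Stock never reaches 0.

Answer: never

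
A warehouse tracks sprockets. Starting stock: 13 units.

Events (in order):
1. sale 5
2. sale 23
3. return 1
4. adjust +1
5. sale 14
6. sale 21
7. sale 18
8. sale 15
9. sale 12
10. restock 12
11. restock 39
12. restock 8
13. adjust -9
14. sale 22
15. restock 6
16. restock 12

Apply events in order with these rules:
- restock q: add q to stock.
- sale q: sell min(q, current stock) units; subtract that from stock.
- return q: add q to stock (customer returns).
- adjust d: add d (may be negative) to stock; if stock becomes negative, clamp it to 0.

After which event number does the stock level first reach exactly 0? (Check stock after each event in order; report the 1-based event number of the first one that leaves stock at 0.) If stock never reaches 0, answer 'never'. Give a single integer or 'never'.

Processing events:
Start: stock = 13
  Event 1 (sale 5): sell min(5,13)=5. stock: 13 - 5 = 8. total_sold = 5
  Event 2 (sale 23): sell min(23,8)=8. stock: 8 - 8 = 0. total_sold = 13
  Event 3 (return 1): 0 + 1 = 1
  Event 4 (adjust +1): 1 + 1 = 2
  Event 5 (sale 14): sell min(14,2)=2. stock: 2 - 2 = 0. total_sold = 15
  Event 6 (sale 21): sell min(21,0)=0. stock: 0 - 0 = 0. total_sold = 15
  Event 7 (sale 18): sell min(18,0)=0. stock: 0 - 0 = 0. total_sold = 15
  Event 8 (sale 15): sell min(15,0)=0. stock: 0 - 0 = 0. total_sold = 15
  Event 9 (sale 12): sell min(12,0)=0. stock: 0 - 0 = 0. total_sold = 15
  Event 10 (restock 12): 0 + 12 = 12
  Event 11 (restock 39): 12 + 39 = 51
  Event 12 (restock 8): 51 + 8 = 59
  Event 13 (adjust -9): 59 + -9 = 50
  Event 14 (sale 22): sell min(22,50)=22. stock: 50 - 22 = 28. total_sold = 37
  Event 15 (restock 6): 28 + 6 = 34
  Event 16 (restock 12): 34 + 12 = 46
Final: stock = 46, total_sold = 37

First zero at event 2.

Answer: 2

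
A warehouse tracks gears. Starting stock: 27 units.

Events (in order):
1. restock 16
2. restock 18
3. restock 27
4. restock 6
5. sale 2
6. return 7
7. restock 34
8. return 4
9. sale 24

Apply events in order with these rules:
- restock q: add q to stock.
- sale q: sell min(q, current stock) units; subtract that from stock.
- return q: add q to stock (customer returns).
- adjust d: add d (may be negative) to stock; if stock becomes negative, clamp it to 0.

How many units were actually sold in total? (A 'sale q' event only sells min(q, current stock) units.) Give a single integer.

Processing events:
Start: stock = 27
  Event 1 (restock 16): 27 + 16 = 43
  Event 2 (restock 18): 43 + 18 = 61
  Event 3 (restock 27): 61 + 27 = 88
  Event 4 (restock 6): 88 + 6 = 94
  Event 5 (sale 2): sell min(2,94)=2. stock: 94 - 2 = 92. total_sold = 2
  Event 6 (return 7): 92 + 7 = 99
  Event 7 (restock 34): 99 + 34 = 133
  Event 8 (return 4): 133 + 4 = 137
  Event 9 (sale 24): sell min(24,137)=24. stock: 137 - 24 = 113. total_sold = 26
Final: stock = 113, total_sold = 26

Answer: 26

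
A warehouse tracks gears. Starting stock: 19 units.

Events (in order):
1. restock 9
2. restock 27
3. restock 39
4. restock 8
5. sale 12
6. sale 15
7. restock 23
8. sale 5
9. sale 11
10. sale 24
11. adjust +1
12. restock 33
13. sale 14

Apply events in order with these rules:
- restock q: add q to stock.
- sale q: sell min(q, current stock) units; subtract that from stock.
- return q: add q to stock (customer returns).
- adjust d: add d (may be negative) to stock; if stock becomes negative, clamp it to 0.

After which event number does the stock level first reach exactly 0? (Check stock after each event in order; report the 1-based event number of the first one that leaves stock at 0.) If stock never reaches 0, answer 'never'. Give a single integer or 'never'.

Processing events:
Start: stock = 19
  Event 1 (restock 9): 19 + 9 = 28
  Event 2 (restock 27): 28 + 27 = 55
  Event 3 (restock 39): 55 + 39 = 94
  Event 4 (restock 8): 94 + 8 = 102
  Event 5 (sale 12): sell min(12,102)=12. stock: 102 - 12 = 90. total_sold = 12
  Event 6 (sale 15): sell min(15,90)=15. stock: 90 - 15 = 75. total_sold = 27
  Event 7 (restock 23): 75 + 23 = 98
  Event 8 (sale 5): sell min(5,98)=5. stock: 98 - 5 = 93. total_sold = 32
  Event 9 (sale 11): sell min(11,93)=11. stock: 93 - 11 = 82. total_sold = 43
  Event 10 (sale 24): sell min(24,82)=24. stock: 82 - 24 = 58. total_sold = 67
  Event 11 (adjust +1): 58 + 1 = 59
  Event 12 (restock 33): 59 + 33 = 92
  Event 13 (sale 14): sell min(14,92)=14. stock: 92 - 14 = 78. total_sold = 81
Final: stock = 78, total_sold = 81

Stock never reaches 0.

Answer: never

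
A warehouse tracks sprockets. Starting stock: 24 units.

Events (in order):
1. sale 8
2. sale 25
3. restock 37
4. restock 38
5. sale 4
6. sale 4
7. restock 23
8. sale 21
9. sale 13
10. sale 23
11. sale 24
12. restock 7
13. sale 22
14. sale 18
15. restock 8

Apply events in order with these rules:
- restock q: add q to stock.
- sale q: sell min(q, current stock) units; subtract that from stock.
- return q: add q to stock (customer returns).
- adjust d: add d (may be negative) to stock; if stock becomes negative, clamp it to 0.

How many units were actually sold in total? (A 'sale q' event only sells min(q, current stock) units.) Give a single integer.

Processing events:
Start: stock = 24
  Event 1 (sale 8): sell min(8,24)=8. stock: 24 - 8 = 16. total_sold = 8
  Event 2 (sale 25): sell min(25,16)=16. stock: 16 - 16 = 0. total_sold = 24
  Event 3 (restock 37): 0 + 37 = 37
  Event 4 (restock 38): 37 + 38 = 75
  Event 5 (sale 4): sell min(4,75)=4. stock: 75 - 4 = 71. total_sold = 28
  Event 6 (sale 4): sell min(4,71)=4. stock: 71 - 4 = 67. total_sold = 32
  Event 7 (restock 23): 67 + 23 = 90
  Event 8 (sale 21): sell min(21,90)=21. stock: 90 - 21 = 69. total_sold = 53
  Event 9 (sale 13): sell min(13,69)=13. stock: 69 - 13 = 56. total_sold = 66
  Event 10 (sale 23): sell min(23,56)=23. stock: 56 - 23 = 33. total_sold = 89
  Event 11 (sale 24): sell min(24,33)=24. stock: 33 - 24 = 9. total_sold = 113
  Event 12 (restock 7): 9 + 7 = 16
  Event 13 (sale 22): sell min(22,16)=16. stock: 16 - 16 = 0. total_sold = 129
  Event 14 (sale 18): sell min(18,0)=0. stock: 0 - 0 = 0. total_sold = 129
  Event 15 (restock 8): 0 + 8 = 8
Final: stock = 8, total_sold = 129

Answer: 129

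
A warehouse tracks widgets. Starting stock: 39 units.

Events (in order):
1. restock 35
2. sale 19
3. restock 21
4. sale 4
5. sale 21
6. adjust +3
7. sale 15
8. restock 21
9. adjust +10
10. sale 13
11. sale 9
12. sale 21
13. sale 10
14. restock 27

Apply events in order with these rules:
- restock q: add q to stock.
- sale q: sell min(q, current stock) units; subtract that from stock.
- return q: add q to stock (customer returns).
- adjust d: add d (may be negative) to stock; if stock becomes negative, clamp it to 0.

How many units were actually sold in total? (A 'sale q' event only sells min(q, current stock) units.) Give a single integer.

Answer: 112

Derivation:
Processing events:
Start: stock = 39
  Event 1 (restock 35): 39 + 35 = 74
  Event 2 (sale 19): sell min(19,74)=19. stock: 74 - 19 = 55. total_sold = 19
  Event 3 (restock 21): 55 + 21 = 76
  Event 4 (sale 4): sell min(4,76)=4. stock: 76 - 4 = 72. total_sold = 23
  Event 5 (sale 21): sell min(21,72)=21. stock: 72 - 21 = 51. total_sold = 44
  Event 6 (adjust +3): 51 + 3 = 54
  Event 7 (sale 15): sell min(15,54)=15. stock: 54 - 15 = 39. total_sold = 59
  Event 8 (restock 21): 39 + 21 = 60
  Event 9 (adjust +10): 60 + 10 = 70
  Event 10 (sale 13): sell min(13,70)=13. stock: 70 - 13 = 57. total_sold = 72
  Event 11 (sale 9): sell min(9,57)=9. stock: 57 - 9 = 48. total_sold = 81
  Event 12 (sale 21): sell min(21,48)=21. stock: 48 - 21 = 27. total_sold = 102
  Event 13 (sale 10): sell min(10,27)=10. stock: 27 - 10 = 17. total_sold = 112
  Event 14 (restock 27): 17 + 27 = 44
Final: stock = 44, total_sold = 112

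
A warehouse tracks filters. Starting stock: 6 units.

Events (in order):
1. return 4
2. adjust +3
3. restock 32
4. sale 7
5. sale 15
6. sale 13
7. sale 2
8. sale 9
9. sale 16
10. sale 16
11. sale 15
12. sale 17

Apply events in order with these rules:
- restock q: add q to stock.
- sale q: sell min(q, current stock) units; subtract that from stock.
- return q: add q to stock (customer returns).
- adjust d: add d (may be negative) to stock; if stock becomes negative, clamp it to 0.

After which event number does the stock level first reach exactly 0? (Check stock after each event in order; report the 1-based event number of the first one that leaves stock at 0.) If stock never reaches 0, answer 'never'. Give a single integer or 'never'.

Answer: 8

Derivation:
Processing events:
Start: stock = 6
  Event 1 (return 4): 6 + 4 = 10
  Event 2 (adjust +3): 10 + 3 = 13
  Event 3 (restock 32): 13 + 32 = 45
  Event 4 (sale 7): sell min(7,45)=7. stock: 45 - 7 = 38. total_sold = 7
  Event 5 (sale 15): sell min(15,38)=15. stock: 38 - 15 = 23. total_sold = 22
  Event 6 (sale 13): sell min(13,23)=13. stock: 23 - 13 = 10. total_sold = 35
  Event 7 (sale 2): sell min(2,10)=2. stock: 10 - 2 = 8. total_sold = 37
  Event 8 (sale 9): sell min(9,8)=8. stock: 8 - 8 = 0. total_sold = 45
  Event 9 (sale 16): sell min(16,0)=0. stock: 0 - 0 = 0. total_sold = 45
  Event 10 (sale 16): sell min(16,0)=0. stock: 0 - 0 = 0. total_sold = 45
  Event 11 (sale 15): sell min(15,0)=0. stock: 0 - 0 = 0. total_sold = 45
  Event 12 (sale 17): sell min(17,0)=0. stock: 0 - 0 = 0. total_sold = 45
Final: stock = 0, total_sold = 45

First zero at event 8.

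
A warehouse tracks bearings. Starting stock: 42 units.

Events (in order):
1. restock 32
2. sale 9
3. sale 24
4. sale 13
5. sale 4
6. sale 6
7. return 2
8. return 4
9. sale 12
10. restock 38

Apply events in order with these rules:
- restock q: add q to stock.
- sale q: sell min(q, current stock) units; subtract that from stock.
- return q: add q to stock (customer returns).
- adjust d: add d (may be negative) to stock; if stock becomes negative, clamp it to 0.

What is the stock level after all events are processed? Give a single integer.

Answer: 50

Derivation:
Processing events:
Start: stock = 42
  Event 1 (restock 32): 42 + 32 = 74
  Event 2 (sale 9): sell min(9,74)=9. stock: 74 - 9 = 65. total_sold = 9
  Event 3 (sale 24): sell min(24,65)=24. stock: 65 - 24 = 41. total_sold = 33
  Event 4 (sale 13): sell min(13,41)=13. stock: 41 - 13 = 28. total_sold = 46
  Event 5 (sale 4): sell min(4,28)=4. stock: 28 - 4 = 24. total_sold = 50
  Event 6 (sale 6): sell min(6,24)=6. stock: 24 - 6 = 18. total_sold = 56
  Event 7 (return 2): 18 + 2 = 20
  Event 8 (return 4): 20 + 4 = 24
  Event 9 (sale 12): sell min(12,24)=12. stock: 24 - 12 = 12. total_sold = 68
  Event 10 (restock 38): 12 + 38 = 50
Final: stock = 50, total_sold = 68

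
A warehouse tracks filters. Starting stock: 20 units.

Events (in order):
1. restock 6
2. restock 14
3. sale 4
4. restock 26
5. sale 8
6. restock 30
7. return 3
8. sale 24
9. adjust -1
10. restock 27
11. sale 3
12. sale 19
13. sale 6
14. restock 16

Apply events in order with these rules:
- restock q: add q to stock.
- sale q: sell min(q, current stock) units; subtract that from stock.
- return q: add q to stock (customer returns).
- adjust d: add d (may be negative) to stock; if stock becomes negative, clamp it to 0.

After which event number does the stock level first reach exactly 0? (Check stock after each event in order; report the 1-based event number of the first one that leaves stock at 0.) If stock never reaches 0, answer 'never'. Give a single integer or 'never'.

Answer: never

Derivation:
Processing events:
Start: stock = 20
  Event 1 (restock 6): 20 + 6 = 26
  Event 2 (restock 14): 26 + 14 = 40
  Event 3 (sale 4): sell min(4,40)=4. stock: 40 - 4 = 36. total_sold = 4
  Event 4 (restock 26): 36 + 26 = 62
  Event 5 (sale 8): sell min(8,62)=8. stock: 62 - 8 = 54. total_sold = 12
  Event 6 (restock 30): 54 + 30 = 84
  Event 7 (return 3): 84 + 3 = 87
  Event 8 (sale 24): sell min(24,87)=24. stock: 87 - 24 = 63. total_sold = 36
  Event 9 (adjust -1): 63 + -1 = 62
  Event 10 (restock 27): 62 + 27 = 89
  Event 11 (sale 3): sell min(3,89)=3. stock: 89 - 3 = 86. total_sold = 39
  Event 12 (sale 19): sell min(19,86)=19. stock: 86 - 19 = 67. total_sold = 58
  Event 13 (sale 6): sell min(6,67)=6. stock: 67 - 6 = 61. total_sold = 64
  Event 14 (restock 16): 61 + 16 = 77
Final: stock = 77, total_sold = 64

Stock never reaches 0.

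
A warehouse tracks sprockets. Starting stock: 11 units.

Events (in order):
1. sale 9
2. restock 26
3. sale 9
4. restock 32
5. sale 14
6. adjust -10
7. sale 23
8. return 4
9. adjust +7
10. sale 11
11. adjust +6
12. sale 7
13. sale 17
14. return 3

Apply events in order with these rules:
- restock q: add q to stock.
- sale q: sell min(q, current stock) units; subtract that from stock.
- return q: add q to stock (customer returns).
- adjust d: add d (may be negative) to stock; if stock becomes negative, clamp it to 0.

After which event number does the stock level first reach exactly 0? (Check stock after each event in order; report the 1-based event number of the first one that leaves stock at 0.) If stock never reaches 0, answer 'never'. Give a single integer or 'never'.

Processing events:
Start: stock = 11
  Event 1 (sale 9): sell min(9,11)=9. stock: 11 - 9 = 2. total_sold = 9
  Event 2 (restock 26): 2 + 26 = 28
  Event 3 (sale 9): sell min(9,28)=9. stock: 28 - 9 = 19. total_sold = 18
  Event 4 (restock 32): 19 + 32 = 51
  Event 5 (sale 14): sell min(14,51)=14. stock: 51 - 14 = 37. total_sold = 32
  Event 6 (adjust -10): 37 + -10 = 27
  Event 7 (sale 23): sell min(23,27)=23. stock: 27 - 23 = 4. total_sold = 55
  Event 8 (return 4): 4 + 4 = 8
  Event 9 (adjust +7): 8 + 7 = 15
  Event 10 (sale 11): sell min(11,15)=11. stock: 15 - 11 = 4. total_sold = 66
  Event 11 (adjust +6): 4 + 6 = 10
  Event 12 (sale 7): sell min(7,10)=7. stock: 10 - 7 = 3. total_sold = 73
  Event 13 (sale 17): sell min(17,3)=3. stock: 3 - 3 = 0. total_sold = 76
  Event 14 (return 3): 0 + 3 = 3
Final: stock = 3, total_sold = 76

First zero at event 13.

Answer: 13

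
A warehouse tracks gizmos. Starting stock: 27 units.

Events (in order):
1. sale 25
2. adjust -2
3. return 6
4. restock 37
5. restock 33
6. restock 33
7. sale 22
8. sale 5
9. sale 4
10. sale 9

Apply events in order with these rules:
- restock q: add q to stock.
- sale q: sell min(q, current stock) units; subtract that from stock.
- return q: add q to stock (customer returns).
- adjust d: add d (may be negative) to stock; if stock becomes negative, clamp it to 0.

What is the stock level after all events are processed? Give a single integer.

Answer: 69

Derivation:
Processing events:
Start: stock = 27
  Event 1 (sale 25): sell min(25,27)=25. stock: 27 - 25 = 2. total_sold = 25
  Event 2 (adjust -2): 2 + -2 = 0
  Event 3 (return 6): 0 + 6 = 6
  Event 4 (restock 37): 6 + 37 = 43
  Event 5 (restock 33): 43 + 33 = 76
  Event 6 (restock 33): 76 + 33 = 109
  Event 7 (sale 22): sell min(22,109)=22. stock: 109 - 22 = 87. total_sold = 47
  Event 8 (sale 5): sell min(5,87)=5. stock: 87 - 5 = 82. total_sold = 52
  Event 9 (sale 4): sell min(4,82)=4. stock: 82 - 4 = 78. total_sold = 56
  Event 10 (sale 9): sell min(9,78)=9. stock: 78 - 9 = 69. total_sold = 65
Final: stock = 69, total_sold = 65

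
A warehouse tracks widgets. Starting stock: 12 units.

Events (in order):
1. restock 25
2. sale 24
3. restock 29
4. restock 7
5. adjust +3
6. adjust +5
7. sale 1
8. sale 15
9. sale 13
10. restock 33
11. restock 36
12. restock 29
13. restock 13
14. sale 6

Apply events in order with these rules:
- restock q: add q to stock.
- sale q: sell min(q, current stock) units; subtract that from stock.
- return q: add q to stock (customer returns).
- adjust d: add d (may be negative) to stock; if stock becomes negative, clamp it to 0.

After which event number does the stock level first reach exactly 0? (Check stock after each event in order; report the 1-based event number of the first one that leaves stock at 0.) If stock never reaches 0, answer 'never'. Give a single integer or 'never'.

Processing events:
Start: stock = 12
  Event 1 (restock 25): 12 + 25 = 37
  Event 2 (sale 24): sell min(24,37)=24. stock: 37 - 24 = 13. total_sold = 24
  Event 3 (restock 29): 13 + 29 = 42
  Event 4 (restock 7): 42 + 7 = 49
  Event 5 (adjust +3): 49 + 3 = 52
  Event 6 (adjust +5): 52 + 5 = 57
  Event 7 (sale 1): sell min(1,57)=1. stock: 57 - 1 = 56. total_sold = 25
  Event 8 (sale 15): sell min(15,56)=15. stock: 56 - 15 = 41. total_sold = 40
  Event 9 (sale 13): sell min(13,41)=13. stock: 41 - 13 = 28. total_sold = 53
  Event 10 (restock 33): 28 + 33 = 61
  Event 11 (restock 36): 61 + 36 = 97
  Event 12 (restock 29): 97 + 29 = 126
  Event 13 (restock 13): 126 + 13 = 139
  Event 14 (sale 6): sell min(6,139)=6. stock: 139 - 6 = 133. total_sold = 59
Final: stock = 133, total_sold = 59

Stock never reaches 0.

Answer: never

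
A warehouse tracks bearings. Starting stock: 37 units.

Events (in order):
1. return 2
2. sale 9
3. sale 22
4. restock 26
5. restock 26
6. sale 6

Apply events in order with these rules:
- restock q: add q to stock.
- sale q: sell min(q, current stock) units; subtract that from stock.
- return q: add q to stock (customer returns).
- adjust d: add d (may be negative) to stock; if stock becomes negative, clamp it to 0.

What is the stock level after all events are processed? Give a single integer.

Answer: 54

Derivation:
Processing events:
Start: stock = 37
  Event 1 (return 2): 37 + 2 = 39
  Event 2 (sale 9): sell min(9,39)=9. stock: 39 - 9 = 30. total_sold = 9
  Event 3 (sale 22): sell min(22,30)=22. stock: 30 - 22 = 8. total_sold = 31
  Event 4 (restock 26): 8 + 26 = 34
  Event 5 (restock 26): 34 + 26 = 60
  Event 6 (sale 6): sell min(6,60)=6. stock: 60 - 6 = 54. total_sold = 37
Final: stock = 54, total_sold = 37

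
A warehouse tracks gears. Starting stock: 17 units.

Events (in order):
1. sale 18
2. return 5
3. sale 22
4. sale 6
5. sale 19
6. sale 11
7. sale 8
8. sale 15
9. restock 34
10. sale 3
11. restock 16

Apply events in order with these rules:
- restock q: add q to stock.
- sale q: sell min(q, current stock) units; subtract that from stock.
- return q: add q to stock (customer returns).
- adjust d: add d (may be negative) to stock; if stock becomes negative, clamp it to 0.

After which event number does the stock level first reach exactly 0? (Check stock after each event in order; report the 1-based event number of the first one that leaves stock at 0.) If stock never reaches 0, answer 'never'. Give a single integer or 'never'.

Answer: 1

Derivation:
Processing events:
Start: stock = 17
  Event 1 (sale 18): sell min(18,17)=17. stock: 17 - 17 = 0. total_sold = 17
  Event 2 (return 5): 0 + 5 = 5
  Event 3 (sale 22): sell min(22,5)=5. stock: 5 - 5 = 0. total_sold = 22
  Event 4 (sale 6): sell min(6,0)=0. stock: 0 - 0 = 0. total_sold = 22
  Event 5 (sale 19): sell min(19,0)=0. stock: 0 - 0 = 0. total_sold = 22
  Event 6 (sale 11): sell min(11,0)=0. stock: 0 - 0 = 0. total_sold = 22
  Event 7 (sale 8): sell min(8,0)=0. stock: 0 - 0 = 0. total_sold = 22
  Event 8 (sale 15): sell min(15,0)=0. stock: 0 - 0 = 0. total_sold = 22
  Event 9 (restock 34): 0 + 34 = 34
  Event 10 (sale 3): sell min(3,34)=3. stock: 34 - 3 = 31. total_sold = 25
  Event 11 (restock 16): 31 + 16 = 47
Final: stock = 47, total_sold = 25

First zero at event 1.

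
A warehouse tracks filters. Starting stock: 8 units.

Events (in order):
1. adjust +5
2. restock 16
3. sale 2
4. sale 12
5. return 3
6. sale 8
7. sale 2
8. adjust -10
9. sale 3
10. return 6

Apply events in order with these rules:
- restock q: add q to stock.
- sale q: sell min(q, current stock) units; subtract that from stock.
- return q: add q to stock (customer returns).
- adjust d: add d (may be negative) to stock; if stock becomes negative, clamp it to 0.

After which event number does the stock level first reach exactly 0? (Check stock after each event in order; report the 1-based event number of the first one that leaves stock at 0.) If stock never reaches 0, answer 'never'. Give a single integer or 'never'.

Answer: 8

Derivation:
Processing events:
Start: stock = 8
  Event 1 (adjust +5): 8 + 5 = 13
  Event 2 (restock 16): 13 + 16 = 29
  Event 3 (sale 2): sell min(2,29)=2. stock: 29 - 2 = 27. total_sold = 2
  Event 4 (sale 12): sell min(12,27)=12. stock: 27 - 12 = 15. total_sold = 14
  Event 5 (return 3): 15 + 3 = 18
  Event 6 (sale 8): sell min(8,18)=8. stock: 18 - 8 = 10. total_sold = 22
  Event 7 (sale 2): sell min(2,10)=2. stock: 10 - 2 = 8. total_sold = 24
  Event 8 (adjust -10): 8 + -10 = 0 (clamped to 0)
  Event 9 (sale 3): sell min(3,0)=0. stock: 0 - 0 = 0. total_sold = 24
  Event 10 (return 6): 0 + 6 = 6
Final: stock = 6, total_sold = 24

First zero at event 8.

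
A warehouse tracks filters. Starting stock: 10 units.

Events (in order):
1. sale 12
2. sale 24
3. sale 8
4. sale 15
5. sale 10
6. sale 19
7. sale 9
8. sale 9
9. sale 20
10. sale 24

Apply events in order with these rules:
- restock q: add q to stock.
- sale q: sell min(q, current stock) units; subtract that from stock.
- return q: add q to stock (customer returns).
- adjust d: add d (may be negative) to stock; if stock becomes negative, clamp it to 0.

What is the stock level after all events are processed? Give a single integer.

Answer: 0

Derivation:
Processing events:
Start: stock = 10
  Event 1 (sale 12): sell min(12,10)=10. stock: 10 - 10 = 0. total_sold = 10
  Event 2 (sale 24): sell min(24,0)=0. stock: 0 - 0 = 0. total_sold = 10
  Event 3 (sale 8): sell min(8,0)=0. stock: 0 - 0 = 0. total_sold = 10
  Event 4 (sale 15): sell min(15,0)=0. stock: 0 - 0 = 0. total_sold = 10
  Event 5 (sale 10): sell min(10,0)=0. stock: 0 - 0 = 0. total_sold = 10
  Event 6 (sale 19): sell min(19,0)=0. stock: 0 - 0 = 0. total_sold = 10
  Event 7 (sale 9): sell min(9,0)=0. stock: 0 - 0 = 0. total_sold = 10
  Event 8 (sale 9): sell min(9,0)=0. stock: 0 - 0 = 0. total_sold = 10
  Event 9 (sale 20): sell min(20,0)=0. stock: 0 - 0 = 0. total_sold = 10
  Event 10 (sale 24): sell min(24,0)=0. stock: 0 - 0 = 0. total_sold = 10
Final: stock = 0, total_sold = 10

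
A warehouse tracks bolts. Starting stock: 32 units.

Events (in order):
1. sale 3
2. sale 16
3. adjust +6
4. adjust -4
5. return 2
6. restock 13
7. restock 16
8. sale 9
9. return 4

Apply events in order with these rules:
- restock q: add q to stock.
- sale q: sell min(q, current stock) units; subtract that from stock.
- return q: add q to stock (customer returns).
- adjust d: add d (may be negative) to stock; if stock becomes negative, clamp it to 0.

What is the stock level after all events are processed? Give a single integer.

Processing events:
Start: stock = 32
  Event 1 (sale 3): sell min(3,32)=3. stock: 32 - 3 = 29. total_sold = 3
  Event 2 (sale 16): sell min(16,29)=16. stock: 29 - 16 = 13. total_sold = 19
  Event 3 (adjust +6): 13 + 6 = 19
  Event 4 (adjust -4): 19 + -4 = 15
  Event 5 (return 2): 15 + 2 = 17
  Event 6 (restock 13): 17 + 13 = 30
  Event 7 (restock 16): 30 + 16 = 46
  Event 8 (sale 9): sell min(9,46)=9. stock: 46 - 9 = 37. total_sold = 28
  Event 9 (return 4): 37 + 4 = 41
Final: stock = 41, total_sold = 28

Answer: 41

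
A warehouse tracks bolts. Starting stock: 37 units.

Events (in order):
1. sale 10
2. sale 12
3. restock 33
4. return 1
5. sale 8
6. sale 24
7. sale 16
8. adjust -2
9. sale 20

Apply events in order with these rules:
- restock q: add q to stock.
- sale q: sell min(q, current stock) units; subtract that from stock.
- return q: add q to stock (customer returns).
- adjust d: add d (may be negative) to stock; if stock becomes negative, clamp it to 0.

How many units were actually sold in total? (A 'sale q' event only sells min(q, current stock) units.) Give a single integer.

Answer: 70

Derivation:
Processing events:
Start: stock = 37
  Event 1 (sale 10): sell min(10,37)=10. stock: 37 - 10 = 27. total_sold = 10
  Event 2 (sale 12): sell min(12,27)=12. stock: 27 - 12 = 15. total_sold = 22
  Event 3 (restock 33): 15 + 33 = 48
  Event 4 (return 1): 48 + 1 = 49
  Event 5 (sale 8): sell min(8,49)=8. stock: 49 - 8 = 41. total_sold = 30
  Event 6 (sale 24): sell min(24,41)=24. stock: 41 - 24 = 17. total_sold = 54
  Event 7 (sale 16): sell min(16,17)=16. stock: 17 - 16 = 1. total_sold = 70
  Event 8 (adjust -2): 1 + -2 = 0 (clamped to 0)
  Event 9 (sale 20): sell min(20,0)=0. stock: 0 - 0 = 0. total_sold = 70
Final: stock = 0, total_sold = 70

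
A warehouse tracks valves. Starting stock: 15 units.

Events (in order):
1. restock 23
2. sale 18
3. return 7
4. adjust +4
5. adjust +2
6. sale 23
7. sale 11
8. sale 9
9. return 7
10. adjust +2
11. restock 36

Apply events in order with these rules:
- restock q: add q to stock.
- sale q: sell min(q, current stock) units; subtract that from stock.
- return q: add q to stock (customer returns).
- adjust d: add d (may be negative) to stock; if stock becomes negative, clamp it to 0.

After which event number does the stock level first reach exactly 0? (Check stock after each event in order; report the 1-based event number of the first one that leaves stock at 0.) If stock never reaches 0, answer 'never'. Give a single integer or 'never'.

Answer: 7

Derivation:
Processing events:
Start: stock = 15
  Event 1 (restock 23): 15 + 23 = 38
  Event 2 (sale 18): sell min(18,38)=18. stock: 38 - 18 = 20. total_sold = 18
  Event 3 (return 7): 20 + 7 = 27
  Event 4 (adjust +4): 27 + 4 = 31
  Event 5 (adjust +2): 31 + 2 = 33
  Event 6 (sale 23): sell min(23,33)=23. stock: 33 - 23 = 10. total_sold = 41
  Event 7 (sale 11): sell min(11,10)=10. stock: 10 - 10 = 0. total_sold = 51
  Event 8 (sale 9): sell min(9,0)=0. stock: 0 - 0 = 0. total_sold = 51
  Event 9 (return 7): 0 + 7 = 7
  Event 10 (adjust +2): 7 + 2 = 9
  Event 11 (restock 36): 9 + 36 = 45
Final: stock = 45, total_sold = 51

First zero at event 7.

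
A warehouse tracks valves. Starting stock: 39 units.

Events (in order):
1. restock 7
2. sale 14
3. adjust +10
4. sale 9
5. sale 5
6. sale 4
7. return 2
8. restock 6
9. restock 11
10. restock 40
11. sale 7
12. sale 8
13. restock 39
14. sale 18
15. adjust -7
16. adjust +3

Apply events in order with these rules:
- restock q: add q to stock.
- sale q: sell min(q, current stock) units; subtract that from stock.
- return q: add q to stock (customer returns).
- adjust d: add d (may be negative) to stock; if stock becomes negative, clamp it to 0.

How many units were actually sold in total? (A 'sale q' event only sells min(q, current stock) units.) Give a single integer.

Answer: 65

Derivation:
Processing events:
Start: stock = 39
  Event 1 (restock 7): 39 + 7 = 46
  Event 2 (sale 14): sell min(14,46)=14. stock: 46 - 14 = 32. total_sold = 14
  Event 3 (adjust +10): 32 + 10 = 42
  Event 4 (sale 9): sell min(9,42)=9. stock: 42 - 9 = 33. total_sold = 23
  Event 5 (sale 5): sell min(5,33)=5. stock: 33 - 5 = 28. total_sold = 28
  Event 6 (sale 4): sell min(4,28)=4. stock: 28 - 4 = 24. total_sold = 32
  Event 7 (return 2): 24 + 2 = 26
  Event 8 (restock 6): 26 + 6 = 32
  Event 9 (restock 11): 32 + 11 = 43
  Event 10 (restock 40): 43 + 40 = 83
  Event 11 (sale 7): sell min(7,83)=7. stock: 83 - 7 = 76. total_sold = 39
  Event 12 (sale 8): sell min(8,76)=8. stock: 76 - 8 = 68. total_sold = 47
  Event 13 (restock 39): 68 + 39 = 107
  Event 14 (sale 18): sell min(18,107)=18. stock: 107 - 18 = 89. total_sold = 65
  Event 15 (adjust -7): 89 + -7 = 82
  Event 16 (adjust +3): 82 + 3 = 85
Final: stock = 85, total_sold = 65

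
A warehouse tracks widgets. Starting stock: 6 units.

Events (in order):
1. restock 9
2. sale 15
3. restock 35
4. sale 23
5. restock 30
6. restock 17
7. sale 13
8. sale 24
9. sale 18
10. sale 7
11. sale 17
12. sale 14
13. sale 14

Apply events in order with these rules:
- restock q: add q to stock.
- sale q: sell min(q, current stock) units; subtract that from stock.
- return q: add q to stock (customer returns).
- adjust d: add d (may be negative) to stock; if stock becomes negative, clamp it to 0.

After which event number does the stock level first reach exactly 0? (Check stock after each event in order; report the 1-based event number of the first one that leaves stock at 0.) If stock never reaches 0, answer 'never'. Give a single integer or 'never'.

Answer: 2

Derivation:
Processing events:
Start: stock = 6
  Event 1 (restock 9): 6 + 9 = 15
  Event 2 (sale 15): sell min(15,15)=15. stock: 15 - 15 = 0. total_sold = 15
  Event 3 (restock 35): 0 + 35 = 35
  Event 4 (sale 23): sell min(23,35)=23. stock: 35 - 23 = 12. total_sold = 38
  Event 5 (restock 30): 12 + 30 = 42
  Event 6 (restock 17): 42 + 17 = 59
  Event 7 (sale 13): sell min(13,59)=13. stock: 59 - 13 = 46. total_sold = 51
  Event 8 (sale 24): sell min(24,46)=24. stock: 46 - 24 = 22. total_sold = 75
  Event 9 (sale 18): sell min(18,22)=18. stock: 22 - 18 = 4. total_sold = 93
  Event 10 (sale 7): sell min(7,4)=4. stock: 4 - 4 = 0. total_sold = 97
  Event 11 (sale 17): sell min(17,0)=0. stock: 0 - 0 = 0. total_sold = 97
  Event 12 (sale 14): sell min(14,0)=0. stock: 0 - 0 = 0. total_sold = 97
  Event 13 (sale 14): sell min(14,0)=0. stock: 0 - 0 = 0. total_sold = 97
Final: stock = 0, total_sold = 97

First zero at event 2.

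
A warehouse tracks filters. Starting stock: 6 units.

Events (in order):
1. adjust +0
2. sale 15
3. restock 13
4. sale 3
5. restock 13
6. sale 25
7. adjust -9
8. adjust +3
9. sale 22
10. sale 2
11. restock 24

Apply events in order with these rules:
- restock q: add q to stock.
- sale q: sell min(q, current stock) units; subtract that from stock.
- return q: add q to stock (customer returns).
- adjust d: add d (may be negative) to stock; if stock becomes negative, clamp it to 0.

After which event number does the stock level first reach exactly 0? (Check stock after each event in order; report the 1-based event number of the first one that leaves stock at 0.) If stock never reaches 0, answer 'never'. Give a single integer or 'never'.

Processing events:
Start: stock = 6
  Event 1 (adjust +0): 6 + 0 = 6
  Event 2 (sale 15): sell min(15,6)=6. stock: 6 - 6 = 0. total_sold = 6
  Event 3 (restock 13): 0 + 13 = 13
  Event 4 (sale 3): sell min(3,13)=3. stock: 13 - 3 = 10. total_sold = 9
  Event 5 (restock 13): 10 + 13 = 23
  Event 6 (sale 25): sell min(25,23)=23. stock: 23 - 23 = 0. total_sold = 32
  Event 7 (adjust -9): 0 + -9 = 0 (clamped to 0)
  Event 8 (adjust +3): 0 + 3 = 3
  Event 9 (sale 22): sell min(22,3)=3. stock: 3 - 3 = 0. total_sold = 35
  Event 10 (sale 2): sell min(2,0)=0. stock: 0 - 0 = 0. total_sold = 35
  Event 11 (restock 24): 0 + 24 = 24
Final: stock = 24, total_sold = 35

First zero at event 2.

Answer: 2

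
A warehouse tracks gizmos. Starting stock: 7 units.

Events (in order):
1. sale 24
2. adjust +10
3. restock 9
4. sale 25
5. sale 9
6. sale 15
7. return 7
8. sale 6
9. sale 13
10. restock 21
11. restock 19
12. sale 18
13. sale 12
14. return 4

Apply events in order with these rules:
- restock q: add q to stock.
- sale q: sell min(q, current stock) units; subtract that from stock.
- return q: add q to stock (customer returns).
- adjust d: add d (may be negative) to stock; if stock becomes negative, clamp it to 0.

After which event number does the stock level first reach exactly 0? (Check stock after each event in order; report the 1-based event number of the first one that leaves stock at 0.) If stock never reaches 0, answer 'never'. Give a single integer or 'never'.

Processing events:
Start: stock = 7
  Event 1 (sale 24): sell min(24,7)=7. stock: 7 - 7 = 0. total_sold = 7
  Event 2 (adjust +10): 0 + 10 = 10
  Event 3 (restock 9): 10 + 9 = 19
  Event 4 (sale 25): sell min(25,19)=19. stock: 19 - 19 = 0. total_sold = 26
  Event 5 (sale 9): sell min(9,0)=0. stock: 0 - 0 = 0. total_sold = 26
  Event 6 (sale 15): sell min(15,0)=0. stock: 0 - 0 = 0. total_sold = 26
  Event 7 (return 7): 0 + 7 = 7
  Event 8 (sale 6): sell min(6,7)=6. stock: 7 - 6 = 1. total_sold = 32
  Event 9 (sale 13): sell min(13,1)=1. stock: 1 - 1 = 0. total_sold = 33
  Event 10 (restock 21): 0 + 21 = 21
  Event 11 (restock 19): 21 + 19 = 40
  Event 12 (sale 18): sell min(18,40)=18. stock: 40 - 18 = 22. total_sold = 51
  Event 13 (sale 12): sell min(12,22)=12. stock: 22 - 12 = 10. total_sold = 63
  Event 14 (return 4): 10 + 4 = 14
Final: stock = 14, total_sold = 63

First zero at event 1.

Answer: 1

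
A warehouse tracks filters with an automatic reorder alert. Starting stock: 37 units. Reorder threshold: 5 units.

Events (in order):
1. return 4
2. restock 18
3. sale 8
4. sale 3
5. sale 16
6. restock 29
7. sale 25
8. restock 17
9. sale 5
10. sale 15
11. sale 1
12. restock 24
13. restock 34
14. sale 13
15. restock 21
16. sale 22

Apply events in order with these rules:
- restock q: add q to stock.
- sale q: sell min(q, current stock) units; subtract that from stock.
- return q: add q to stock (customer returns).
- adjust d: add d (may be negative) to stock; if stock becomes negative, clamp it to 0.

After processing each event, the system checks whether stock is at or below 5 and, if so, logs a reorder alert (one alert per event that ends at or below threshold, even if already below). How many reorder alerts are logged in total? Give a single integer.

Answer: 0

Derivation:
Processing events:
Start: stock = 37
  Event 1 (return 4): 37 + 4 = 41
  Event 2 (restock 18): 41 + 18 = 59
  Event 3 (sale 8): sell min(8,59)=8. stock: 59 - 8 = 51. total_sold = 8
  Event 4 (sale 3): sell min(3,51)=3. stock: 51 - 3 = 48. total_sold = 11
  Event 5 (sale 16): sell min(16,48)=16. stock: 48 - 16 = 32. total_sold = 27
  Event 6 (restock 29): 32 + 29 = 61
  Event 7 (sale 25): sell min(25,61)=25. stock: 61 - 25 = 36. total_sold = 52
  Event 8 (restock 17): 36 + 17 = 53
  Event 9 (sale 5): sell min(5,53)=5. stock: 53 - 5 = 48. total_sold = 57
  Event 10 (sale 15): sell min(15,48)=15. stock: 48 - 15 = 33. total_sold = 72
  Event 11 (sale 1): sell min(1,33)=1. stock: 33 - 1 = 32. total_sold = 73
  Event 12 (restock 24): 32 + 24 = 56
  Event 13 (restock 34): 56 + 34 = 90
  Event 14 (sale 13): sell min(13,90)=13. stock: 90 - 13 = 77. total_sold = 86
  Event 15 (restock 21): 77 + 21 = 98
  Event 16 (sale 22): sell min(22,98)=22. stock: 98 - 22 = 76. total_sold = 108
Final: stock = 76, total_sold = 108

Checking against threshold 5:
  After event 1: stock=41 > 5
  After event 2: stock=59 > 5
  After event 3: stock=51 > 5
  After event 4: stock=48 > 5
  After event 5: stock=32 > 5
  After event 6: stock=61 > 5
  After event 7: stock=36 > 5
  After event 8: stock=53 > 5
  After event 9: stock=48 > 5
  After event 10: stock=33 > 5
  After event 11: stock=32 > 5
  After event 12: stock=56 > 5
  After event 13: stock=90 > 5
  After event 14: stock=77 > 5
  After event 15: stock=98 > 5
  After event 16: stock=76 > 5
Alert events: []. Count = 0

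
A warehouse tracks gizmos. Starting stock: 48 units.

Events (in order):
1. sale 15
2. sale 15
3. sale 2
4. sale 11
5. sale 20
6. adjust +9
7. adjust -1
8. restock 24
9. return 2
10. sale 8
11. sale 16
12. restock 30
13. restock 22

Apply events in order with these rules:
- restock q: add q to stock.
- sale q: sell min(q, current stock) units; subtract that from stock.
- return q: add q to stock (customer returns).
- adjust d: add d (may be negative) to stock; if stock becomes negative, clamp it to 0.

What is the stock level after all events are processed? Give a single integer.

Processing events:
Start: stock = 48
  Event 1 (sale 15): sell min(15,48)=15. stock: 48 - 15 = 33. total_sold = 15
  Event 2 (sale 15): sell min(15,33)=15. stock: 33 - 15 = 18. total_sold = 30
  Event 3 (sale 2): sell min(2,18)=2. stock: 18 - 2 = 16. total_sold = 32
  Event 4 (sale 11): sell min(11,16)=11. stock: 16 - 11 = 5. total_sold = 43
  Event 5 (sale 20): sell min(20,5)=5. stock: 5 - 5 = 0. total_sold = 48
  Event 6 (adjust +9): 0 + 9 = 9
  Event 7 (adjust -1): 9 + -1 = 8
  Event 8 (restock 24): 8 + 24 = 32
  Event 9 (return 2): 32 + 2 = 34
  Event 10 (sale 8): sell min(8,34)=8. stock: 34 - 8 = 26. total_sold = 56
  Event 11 (sale 16): sell min(16,26)=16. stock: 26 - 16 = 10. total_sold = 72
  Event 12 (restock 30): 10 + 30 = 40
  Event 13 (restock 22): 40 + 22 = 62
Final: stock = 62, total_sold = 72

Answer: 62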